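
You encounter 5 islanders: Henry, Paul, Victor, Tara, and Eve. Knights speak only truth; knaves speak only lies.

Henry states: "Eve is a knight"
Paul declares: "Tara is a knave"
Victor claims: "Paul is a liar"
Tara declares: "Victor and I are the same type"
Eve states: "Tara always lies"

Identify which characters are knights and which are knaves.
Henry is a knave.
Paul is a knave.
Victor is a knight.
Tara is a knight.
Eve is a knave.

Verification:
- Henry (knave) says "Eve is a knight" - this is FALSE (a lie) because Eve is a knave.
- Paul (knave) says "Tara is a knave" - this is FALSE (a lie) because Tara is a knight.
- Victor (knight) says "Paul is a liar" - this is TRUE because Paul is a knave.
- Tara (knight) says "Victor and I are the same type" - this is TRUE because Tara is a knight and Victor is a knight.
- Eve (knave) says "Tara always lies" - this is FALSE (a lie) because Tara is a knight.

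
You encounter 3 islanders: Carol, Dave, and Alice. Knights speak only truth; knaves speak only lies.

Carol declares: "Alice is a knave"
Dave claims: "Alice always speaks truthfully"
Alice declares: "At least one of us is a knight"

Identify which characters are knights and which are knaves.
Carol is a knave.
Dave is a knight.
Alice is a knight.

Verification:
- Carol (knave) says "Alice is a knave" - this is FALSE (a lie) because Alice is a knight.
- Dave (knight) says "Alice always speaks truthfully" - this is TRUE because Alice is a knight.
- Alice (knight) says "At least one of us is a knight" - this is TRUE because Dave and Alice are knights.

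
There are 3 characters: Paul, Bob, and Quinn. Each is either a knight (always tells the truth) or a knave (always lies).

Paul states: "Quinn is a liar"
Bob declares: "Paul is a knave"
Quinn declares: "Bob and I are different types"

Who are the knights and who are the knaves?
Paul is a knight.
Bob is a knave.
Quinn is a knave.

Verification:
- Paul (knight) says "Quinn is a liar" - this is TRUE because Quinn is a knave.
- Bob (knave) says "Paul is a knave" - this is FALSE (a lie) because Paul is a knight.
- Quinn (knave) says "Bob and I are different types" - this is FALSE (a lie) because Quinn is a knave and Bob is a knave.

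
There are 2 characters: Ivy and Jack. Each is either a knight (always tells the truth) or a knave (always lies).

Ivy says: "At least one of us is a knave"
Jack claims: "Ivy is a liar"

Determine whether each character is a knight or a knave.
Ivy is a knight.
Jack is a knave.

Verification:
- Ivy (knight) says "At least one of us is a knave" - this is TRUE because Jack is a knave.
- Jack (knave) says "Ivy is a liar" - this is FALSE (a lie) because Ivy is a knight.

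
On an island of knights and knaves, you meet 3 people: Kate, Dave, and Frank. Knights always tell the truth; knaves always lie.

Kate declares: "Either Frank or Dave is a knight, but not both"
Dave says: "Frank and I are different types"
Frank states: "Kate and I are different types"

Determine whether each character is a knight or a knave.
Kate is a knave.
Dave is a knave.
Frank is a knave.

Verification:
- Kate (knave) says "Either Frank or Dave is a knight, but not both" - this is FALSE (a lie) because Frank is a knave and Dave is a knave.
- Dave (knave) says "Frank and I are different types" - this is FALSE (a lie) because Dave is a knave and Frank is a knave.
- Frank (knave) says "Kate and I are different types" - this is FALSE (a lie) because Frank is a knave and Kate is a knave.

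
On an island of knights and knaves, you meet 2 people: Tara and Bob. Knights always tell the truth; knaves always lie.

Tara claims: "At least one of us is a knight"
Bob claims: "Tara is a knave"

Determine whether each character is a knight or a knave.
Tara is a knight.
Bob is a knave.

Verification:
- Tara (knight) says "At least one of us is a knight" - this is TRUE because Tara is a knight.
- Bob (knave) says "Tara is a knave" - this is FALSE (a lie) because Tara is a knight.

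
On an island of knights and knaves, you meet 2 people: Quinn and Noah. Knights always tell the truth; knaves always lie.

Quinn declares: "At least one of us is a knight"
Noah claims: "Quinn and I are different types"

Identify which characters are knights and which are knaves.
Quinn is a knave.
Noah is a knave.

Verification:
- Quinn (knave) says "At least one of us is a knight" - this is FALSE (a lie) because no one is a knight.
- Noah (knave) says "Quinn and I are different types" - this is FALSE (a lie) because Noah is a knave and Quinn is a knave.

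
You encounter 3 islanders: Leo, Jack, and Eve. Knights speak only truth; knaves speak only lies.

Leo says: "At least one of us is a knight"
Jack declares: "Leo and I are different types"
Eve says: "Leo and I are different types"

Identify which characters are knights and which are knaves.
Leo is a knave.
Jack is a knave.
Eve is a knave.

Verification:
- Leo (knave) says "At least one of us is a knight" - this is FALSE (a lie) because no one is a knight.
- Jack (knave) says "Leo and I are different types" - this is FALSE (a lie) because Jack is a knave and Leo is a knave.
- Eve (knave) says "Leo and I are different types" - this is FALSE (a lie) because Eve is a knave and Leo is a knave.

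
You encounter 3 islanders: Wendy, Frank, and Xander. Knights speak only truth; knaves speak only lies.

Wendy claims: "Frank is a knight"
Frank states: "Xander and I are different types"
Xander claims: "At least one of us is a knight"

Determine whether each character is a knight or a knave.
Wendy is a knave.
Frank is a knave.
Xander is a knave.

Verification:
- Wendy (knave) says "Frank is a knight" - this is FALSE (a lie) because Frank is a knave.
- Frank (knave) says "Xander and I are different types" - this is FALSE (a lie) because Frank is a knave and Xander is a knave.
- Xander (knave) says "At least one of us is a knight" - this is FALSE (a lie) because no one is a knight.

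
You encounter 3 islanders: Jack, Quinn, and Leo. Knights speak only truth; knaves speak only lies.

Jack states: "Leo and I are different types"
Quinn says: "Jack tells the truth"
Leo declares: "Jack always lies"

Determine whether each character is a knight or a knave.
Jack is a knight.
Quinn is a knight.
Leo is a knave.

Verification:
- Jack (knight) says "Leo and I are different types" - this is TRUE because Jack is a knight and Leo is a knave.
- Quinn (knight) says "Jack tells the truth" - this is TRUE because Jack is a knight.
- Leo (knave) says "Jack always lies" - this is FALSE (a lie) because Jack is a knight.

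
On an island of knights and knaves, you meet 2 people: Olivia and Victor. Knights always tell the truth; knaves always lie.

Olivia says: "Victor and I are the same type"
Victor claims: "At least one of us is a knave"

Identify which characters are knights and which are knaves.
Olivia is a knave.
Victor is a knight.

Verification:
- Olivia (knave) says "Victor and I are the same type" - this is FALSE (a lie) because Olivia is a knave and Victor is a knight.
- Victor (knight) says "At least one of us is a knave" - this is TRUE because Olivia is a knave.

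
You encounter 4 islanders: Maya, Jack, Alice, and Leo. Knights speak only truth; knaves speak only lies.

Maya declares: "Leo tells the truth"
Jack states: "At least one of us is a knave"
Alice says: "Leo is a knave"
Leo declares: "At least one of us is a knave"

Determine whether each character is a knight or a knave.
Maya is a knight.
Jack is a knight.
Alice is a knave.
Leo is a knight.

Verification:
- Maya (knight) says "Leo tells the truth" - this is TRUE because Leo is a knight.
- Jack (knight) says "At least one of us is a knave" - this is TRUE because Alice is a knave.
- Alice (knave) says "Leo is a knave" - this is FALSE (a lie) because Leo is a knight.
- Leo (knight) says "At least one of us is a knave" - this is TRUE because Alice is a knave.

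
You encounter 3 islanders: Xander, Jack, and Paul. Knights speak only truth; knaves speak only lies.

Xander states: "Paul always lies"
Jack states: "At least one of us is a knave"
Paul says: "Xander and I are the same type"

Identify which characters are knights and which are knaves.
Xander is a knight.
Jack is a knight.
Paul is a knave.

Verification:
- Xander (knight) says "Paul always lies" - this is TRUE because Paul is a knave.
- Jack (knight) says "At least one of us is a knave" - this is TRUE because Paul is a knave.
- Paul (knave) says "Xander and I are the same type" - this is FALSE (a lie) because Paul is a knave and Xander is a knight.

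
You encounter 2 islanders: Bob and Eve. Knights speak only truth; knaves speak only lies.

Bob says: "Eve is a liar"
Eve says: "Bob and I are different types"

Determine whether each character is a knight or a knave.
Bob is a knave.
Eve is a knight.

Verification:
- Bob (knave) says "Eve is a liar" - this is FALSE (a lie) because Eve is a knight.
- Eve (knight) says "Bob and I are different types" - this is TRUE because Eve is a knight and Bob is a knave.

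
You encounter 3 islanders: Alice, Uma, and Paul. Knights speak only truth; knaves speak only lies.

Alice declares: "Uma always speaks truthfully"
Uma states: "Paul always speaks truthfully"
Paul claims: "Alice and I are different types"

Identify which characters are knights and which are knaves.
Alice is a knave.
Uma is a knave.
Paul is a knave.

Verification:
- Alice (knave) says "Uma always speaks truthfully" - this is FALSE (a lie) because Uma is a knave.
- Uma (knave) says "Paul always speaks truthfully" - this is FALSE (a lie) because Paul is a knave.
- Paul (knave) says "Alice and I are different types" - this is FALSE (a lie) because Paul is a knave and Alice is a knave.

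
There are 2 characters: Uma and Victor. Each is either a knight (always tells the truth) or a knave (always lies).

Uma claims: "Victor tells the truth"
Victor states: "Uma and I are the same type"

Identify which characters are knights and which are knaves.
Uma is a knight.
Victor is a knight.

Verification:
- Uma (knight) says "Victor tells the truth" - this is TRUE because Victor is a knight.
- Victor (knight) says "Uma and I are the same type" - this is TRUE because Victor is a knight and Uma is a knight.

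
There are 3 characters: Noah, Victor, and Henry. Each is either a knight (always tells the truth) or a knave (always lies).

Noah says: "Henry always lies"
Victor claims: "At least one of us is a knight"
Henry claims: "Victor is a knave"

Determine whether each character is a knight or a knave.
Noah is a knight.
Victor is a knight.
Henry is a knave.

Verification:
- Noah (knight) says "Henry always lies" - this is TRUE because Henry is a knave.
- Victor (knight) says "At least one of us is a knight" - this is TRUE because Noah and Victor are knights.
- Henry (knave) says "Victor is a knave" - this is FALSE (a lie) because Victor is a knight.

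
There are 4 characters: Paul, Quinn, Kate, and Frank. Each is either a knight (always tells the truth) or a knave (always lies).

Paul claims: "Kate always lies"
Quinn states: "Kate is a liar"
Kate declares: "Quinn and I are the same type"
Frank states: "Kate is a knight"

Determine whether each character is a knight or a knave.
Paul is a knight.
Quinn is a knight.
Kate is a knave.
Frank is a knave.

Verification:
- Paul (knight) says "Kate always lies" - this is TRUE because Kate is a knave.
- Quinn (knight) says "Kate is a liar" - this is TRUE because Kate is a knave.
- Kate (knave) says "Quinn and I are the same type" - this is FALSE (a lie) because Kate is a knave and Quinn is a knight.
- Frank (knave) says "Kate is a knight" - this is FALSE (a lie) because Kate is a knave.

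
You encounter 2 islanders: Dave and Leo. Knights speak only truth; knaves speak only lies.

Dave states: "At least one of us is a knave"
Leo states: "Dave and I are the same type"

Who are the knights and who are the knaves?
Dave is a knight.
Leo is a knave.

Verification:
- Dave (knight) says "At least one of us is a knave" - this is TRUE because Leo is a knave.
- Leo (knave) says "Dave and I are the same type" - this is FALSE (a lie) because Leo is a knave and Dave is a knight.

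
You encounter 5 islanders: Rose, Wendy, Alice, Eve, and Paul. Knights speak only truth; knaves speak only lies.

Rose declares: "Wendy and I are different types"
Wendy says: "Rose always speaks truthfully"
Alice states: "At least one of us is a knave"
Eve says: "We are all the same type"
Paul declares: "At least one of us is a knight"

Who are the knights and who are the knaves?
Rose is a knave.
Wendy is a knave.
Alice is a knight.
Eve is a knave.
Paul is a knight.

Verification:
- Rose (knave) says "Wendy and I are different types" - this is FALSE (a lie) because Rose is a knave and Wendy is a knave.
- Wendy (knave) says "Rose always speaks truthfully" - this is FALSE (a lie) because Rose is a knave.
- Alice (knight) says "At least one of us is a knave" - this is TRUE because Rose, Wendy, and Eve are knaves.
- Eve (knave) says "We are all the same type" - this is FALSE (a lie) because Alice and Paul are knights and Rose, Wendy, and Eve are knaves.
- Paul (knight) says "At least one of us is a knight" - this is TRUE because Alice and Paul are knights.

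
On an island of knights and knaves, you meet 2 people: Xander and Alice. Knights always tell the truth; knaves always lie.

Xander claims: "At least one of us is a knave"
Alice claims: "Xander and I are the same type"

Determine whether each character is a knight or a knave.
Xander is a knight.
Alice is a knave.

Verification:
- Xander (knight) says "At least one of us is a knave" - this is TRUE because Alice is a knave.
- Alice (knave) says "Xander and I are the same type" - this is FALSE (a lie) because Alice is a knave and Xander is a knight.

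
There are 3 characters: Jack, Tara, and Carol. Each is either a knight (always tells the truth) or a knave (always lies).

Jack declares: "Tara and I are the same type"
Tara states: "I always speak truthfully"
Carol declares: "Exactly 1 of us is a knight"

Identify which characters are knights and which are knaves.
Jack is a knight.
Tara is a knight.
Carol is a knave.

Verification:
- Jack (knight) says "Tara and I are the same type" - this is TRUE because Jack is a knight and Tara is a knight.
- Tara (knight) says "I always speak truthfully" - this is TRUE because Tara is a knight.
- Carol (knave) says "Exactly 1 of us is a knight" - this is FALSE (a lie) because there are 2 knights.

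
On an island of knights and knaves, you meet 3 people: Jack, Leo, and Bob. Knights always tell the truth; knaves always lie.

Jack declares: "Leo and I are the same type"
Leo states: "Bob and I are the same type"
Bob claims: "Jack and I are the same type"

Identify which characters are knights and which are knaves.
Jack is a knight.
Leo is a knight.
Bob is a knight.

Verification:
- Jack (knight) says "Leo and I are the same type" - this is TRUE because Jack is a knight and Leo is a knight.
- Leo (knight) says "Bob and I are the same type" - this is TRUE because Leo is a knight and Bob is a knight.
- Bob (knight) says "Jack and I are the same type" - this is TRUE because Bob is a knight and Jack is a knight.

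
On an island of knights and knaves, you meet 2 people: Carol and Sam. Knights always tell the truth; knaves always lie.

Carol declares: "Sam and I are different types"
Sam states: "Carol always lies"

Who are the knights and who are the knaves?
Carol is a knight.
Sam is a knave.

Verification:
- Carol (knight) says "Sam and I are different types" - this is TRUE because Carol is a knight and Sam is a knave.
- Sam (knave) says "Carol always lies" - this is FALSE (a lie) because Carol is a knight.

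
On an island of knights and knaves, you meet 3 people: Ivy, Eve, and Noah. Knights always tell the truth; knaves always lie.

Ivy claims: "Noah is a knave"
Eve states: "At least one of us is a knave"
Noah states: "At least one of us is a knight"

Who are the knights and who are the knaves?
Ivy is a knave.
Eve is a knight.
Noah is a knight.

Verification:
- Ivy (knave) says "Noah is a knave" - this is FALSE (a lie) because Noah is a knight.
- Eve (knight) says "At least one of us is a knave" - this is TRUE because Ivy is a knave.
- Noah (knight) says "At least one of us is a knight" - this is TRUE because Eve and Noah are knights.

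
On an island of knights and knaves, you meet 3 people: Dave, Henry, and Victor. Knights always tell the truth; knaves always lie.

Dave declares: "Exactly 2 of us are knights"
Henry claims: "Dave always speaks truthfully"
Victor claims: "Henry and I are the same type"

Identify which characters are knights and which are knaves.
Dave is a knight.
Henry is a knight.
Victor is a knave.

Verification:
- Dave (knight) says "Exactly 2 of us are knights" - this is TRUE because there are 2 knights.
- Henry (knight) says "Dave always speaks truthfully" - this is TRUE because Dave is a knight.
- Victor (knave) says "Henry and I are the same type" - this is FALSE (a lie) because Victor is a knave and Henry is a knight.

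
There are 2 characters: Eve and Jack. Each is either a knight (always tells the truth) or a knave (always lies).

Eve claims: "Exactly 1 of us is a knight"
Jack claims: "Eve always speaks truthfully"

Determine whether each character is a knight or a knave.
Eve is a knave.
Jack is a knave.

Verification:
- Eve (knave) says "Exactly 1 of us is a knight" - this is FALSE (a lie) because there are 0 knights.
- Jack (knave) says "Eve always speaks truthfully" - this is FALSE (a lie) because Eve is a knave.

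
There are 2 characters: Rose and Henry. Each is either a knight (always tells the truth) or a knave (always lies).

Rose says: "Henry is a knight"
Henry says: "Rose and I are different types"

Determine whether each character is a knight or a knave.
Rose is a knave.
Henry is a knave.

Verification:
- Rose (knave) says "Henry is a knight" - this is FALSE (a lie) because Henry is a knave.
- Henry (knave) says "Rose and I are different types" - this is FALSE (a lie) because Henry is a knave and Rose is a knave.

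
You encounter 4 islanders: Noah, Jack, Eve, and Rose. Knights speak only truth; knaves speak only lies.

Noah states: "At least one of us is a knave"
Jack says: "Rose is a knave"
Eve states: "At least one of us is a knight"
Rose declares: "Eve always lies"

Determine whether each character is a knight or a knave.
Noah is a knight.
Jack is a knight.
Eve is a knight.
Rose is a knave.

Verification:
- Noah (knight) says "At least one of us is a knave" - this is TRUE because Rose is a knave.
- Jack (knight) says "Rose is a knave" - this is TRUE because Rose is a knave.
- Eve (knight) says "At least one of us is a knight" - this is TRUE because Noah, Jack, and Eve are knights.
- Rose (knave) says "Eve always lies" - this is FALSE (a lie) because Eve is a knight.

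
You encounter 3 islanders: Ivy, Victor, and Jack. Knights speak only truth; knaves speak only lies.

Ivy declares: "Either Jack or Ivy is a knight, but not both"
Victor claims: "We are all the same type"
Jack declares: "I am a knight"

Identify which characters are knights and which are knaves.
Ivy is a knight.
Victor is a knave.
Jack is a knave.

Verification:
- Ivy (knight) says "Either Jack or Ivy is a knight, but not both" - this is TRUE because Jack is a knave and Ivy is a knight.
- Victor (knave) says "We are all the same type" - this is FALSE (a lie) because Ivy is a knight and Victor and Jack are knaves.
- Jack (knave) says "I am a knight" - this is FALSE (a lie) because Jack is a knave.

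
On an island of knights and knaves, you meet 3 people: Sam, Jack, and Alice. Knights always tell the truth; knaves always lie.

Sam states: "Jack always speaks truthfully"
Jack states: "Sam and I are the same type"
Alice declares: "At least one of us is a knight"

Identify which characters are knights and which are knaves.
Sam is a knight.
Jack is a knight.
Alice is a knight.

Verification:
- Sam (knight) says "Jack always speaks truthfully" - this is TRUE because Jack is a knight.
- Jack (knight) says "Sam and I are the same type" - this is TRUE because Jack is a knight and Sam is a knight.
- Alice (knight) says "At least one of us is a knight" - this is TRUE because Sam, Jack, and Alice are knights.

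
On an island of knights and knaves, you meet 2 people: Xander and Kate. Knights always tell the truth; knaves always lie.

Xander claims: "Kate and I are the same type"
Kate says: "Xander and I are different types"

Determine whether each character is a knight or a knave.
Xander is a knave.
Kate is a knight.

Verification:
- Xander (knave) says "Kate and I are the same type" - this is FALSE (a lie) because Xander is a knave and Kate is a knight.
- Kate (knight) says "Xander and I are different types" - this is TRUE because Kate is a knight and Xander is a knave.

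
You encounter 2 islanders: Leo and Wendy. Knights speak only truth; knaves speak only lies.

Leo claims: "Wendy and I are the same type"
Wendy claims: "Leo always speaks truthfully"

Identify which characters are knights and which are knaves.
Leo is a knight.
Wendy is a knight.

Verification:
- Leo (knight) says "Wendy and I are the same type" - this is TRUE because Leo is a knight and Wendy is a knight.
- Wendy (knight) says "Leo always speaks truthfully" - this is TRUE because Leo is a knight.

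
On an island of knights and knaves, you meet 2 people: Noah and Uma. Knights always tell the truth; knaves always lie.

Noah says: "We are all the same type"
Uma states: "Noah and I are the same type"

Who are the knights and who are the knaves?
Noah is a knight.
Uma is a knight.

Verification:
- Noah (knight) says "We are all the same type" - this is TRUE because Noah and Uma are knights.
- Uma (knight) says "Noah and I are the same type" - this is TRUE because Uma is a knight and Noah is a knight.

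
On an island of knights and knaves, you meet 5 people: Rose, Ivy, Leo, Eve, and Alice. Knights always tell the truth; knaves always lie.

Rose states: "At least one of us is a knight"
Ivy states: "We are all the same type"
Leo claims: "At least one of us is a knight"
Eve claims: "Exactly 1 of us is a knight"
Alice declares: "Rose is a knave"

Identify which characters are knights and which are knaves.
Rose is a knight.
Ivy is a knave.
Leo is a knight.
Eve is a knave.
Alice is a knave.

Verification:
- Rose (knight) says "At least one of us is a knight" - this is TRUE because Rose and Leo are knights.
- Ivy (knave) says "We are all the same type" - this is FALSE (a lie) because Rose and Leo are knights and Ivy, Eve, and Alice are knaves.
- Leo (knight) says "At least one of us is a knight" - this is TRUE because Rose and Leo are knights.
- Eve (knave) says "Exactly 1 of us is a knight" - this is FALSE (a lie) because there are 2 knights.
- Alice (knave) says "Rose is a knave" - this is FALSE (a lie) because Rose is a knight.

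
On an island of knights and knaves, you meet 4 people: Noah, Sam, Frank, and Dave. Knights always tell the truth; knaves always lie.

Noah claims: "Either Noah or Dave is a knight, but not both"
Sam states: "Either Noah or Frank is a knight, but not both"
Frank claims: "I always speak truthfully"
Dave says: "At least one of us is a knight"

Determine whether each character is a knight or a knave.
Noah is a knave.
Sam is a knave.
Frank is a knave.
Dave is a knave.

Verification:
- Noah (knave) says "Either Noah or Dave is a knight, but not both" - this is FALSE (a lie) because Noah is a knave and Dave is a knave.
- Sam (knave) says "Either Noah or Frank is a knight, but not both" - this is FALSE (a lie) because Noah is a knave and Frank is a knave.
- Frank (knave) says "I always speak truthfully" - this is FALSE (a lie) because Frank is a knave.
- Dave (knave) says "At least one of us is a knight" - this is FALSE (a lie) because no one is a knight.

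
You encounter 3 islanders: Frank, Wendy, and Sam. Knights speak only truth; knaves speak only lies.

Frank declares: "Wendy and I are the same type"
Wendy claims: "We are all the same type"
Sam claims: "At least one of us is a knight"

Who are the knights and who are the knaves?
Frank is a knight.
Wendy is a knight.
Sam is a knight.

Verification:
- Frank (knight) says "Wendy and I are the same type" - this is TRUE because Frank is a knight and Wendy is a knight.
- Wendy (knight) says "We are all the same type" - this is TRUE because Frank, Wendy, and Sam are knights.
- Sam (knight) says "At least one of us is a knight" - this is TRUE because Frank, Wendy, and Sam are knights.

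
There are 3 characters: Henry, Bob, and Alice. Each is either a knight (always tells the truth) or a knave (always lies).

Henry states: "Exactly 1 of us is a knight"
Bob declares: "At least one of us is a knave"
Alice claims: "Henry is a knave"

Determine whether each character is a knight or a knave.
Henry is a knave.
Bob is a knight.
Alice is a knight.

Verification:
- Henry (knave) says "Exactly 1 of us is a knight" - this is FALSE (a lie) because there are 2 knights.
- Bob (knight) says "At least one of us is a knave" - this is TRUE because Henry is a knave.
- Alice (knight) says "Henry is a knave" - this is TRUE because Henry is a knave.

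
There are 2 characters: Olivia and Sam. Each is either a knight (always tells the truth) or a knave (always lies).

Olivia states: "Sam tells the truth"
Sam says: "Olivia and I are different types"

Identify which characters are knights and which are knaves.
Olivia is a knave.
Sam is a knave.

Verification:
- Olivia (knave) says "Sam tells the truth" - this is FALSE (a lie) because Sam is a knave.
- Sam (knave) says "Olivia and I are different types" - this is FALSE (a lie) because Sam is a knave and Olivia is a knave.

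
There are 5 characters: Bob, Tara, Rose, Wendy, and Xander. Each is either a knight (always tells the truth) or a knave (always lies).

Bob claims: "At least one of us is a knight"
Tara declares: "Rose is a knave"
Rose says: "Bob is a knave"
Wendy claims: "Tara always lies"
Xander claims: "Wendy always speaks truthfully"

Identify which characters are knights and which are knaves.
Bob is a knight.
Tara is a knight.
Rose is a knave.
Wendy is a knave.
Xander is a knave.

Verification:
- Bob (knight) says "At least one of us is a knight" - this is TRUE because Bob and Tara are knights.
- Tara (knight) says "Rose is a knave" - this is TRUE because Rose is a knave.
- Rose (knave) says "Bob is a knave" - this is FALSE (a lie) because Bob is a knight.
- Wendy (knave) says "Tara always lies" - this is FALSE (a lie) because Tara is a knight.
- Xander (knave) says "Wendy always speaks truthfully" - this is FALSE (a lie) because Wendy is a knave.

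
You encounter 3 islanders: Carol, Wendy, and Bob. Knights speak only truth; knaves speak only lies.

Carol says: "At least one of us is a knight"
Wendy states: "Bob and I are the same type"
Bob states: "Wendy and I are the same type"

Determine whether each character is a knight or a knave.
Carol is a knight.
Wendy is a knight.
Bob is a knight.

Verification:
- Carol (knight) says "At least one of us is a knight" - this is TRUE because Carol, Wendy, and Bob are knights.
- Wendy (knight) says "Bob and I are the same type" - this is TRUE because Wendy is a knight and Bob is a knight.
- Bob (knight) says "Wendy and I are the same type" - this is TRUE because Bob is a knight and Wendy is a knight.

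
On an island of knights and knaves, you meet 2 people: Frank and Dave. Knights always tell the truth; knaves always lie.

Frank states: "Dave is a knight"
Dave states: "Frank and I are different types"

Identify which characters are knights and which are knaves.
Frank is a knave.
Dave is a knave.

Verification:
- Frank (knave) says "Dave is a knight" - this is FALSE (a lie) because Dave is a knave.
- Dave (knave) says "Frank and I are different types" - this is FALSE (a lie) because Dave is a knave and Frank is a knave.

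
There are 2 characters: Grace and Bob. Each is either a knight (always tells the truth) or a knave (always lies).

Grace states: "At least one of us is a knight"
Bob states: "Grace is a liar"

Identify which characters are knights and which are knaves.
Grace is a knight.
Bob is a knave.

Verification:
- Grace (knight) says "At least one of us is a knight" - this is TRUE because Grace is a knight.
- Bob (knave) says "Grace is a liar" - this is FALSE (a lie) because Grace is a knight.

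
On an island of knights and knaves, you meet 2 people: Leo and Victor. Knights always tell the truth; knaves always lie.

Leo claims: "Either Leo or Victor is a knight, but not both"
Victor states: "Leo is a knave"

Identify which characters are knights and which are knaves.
Leo is a knight.
Victor is a knave.

Verification:
- Leo (knight) says "Either Leo or Victor is a knight, but not both" - this is TRUE because Leo is a knight and Victor is a knave.
- Victor (knave) says "Leo is a knave" - this is FALSE (a lie) because Leo is a knight.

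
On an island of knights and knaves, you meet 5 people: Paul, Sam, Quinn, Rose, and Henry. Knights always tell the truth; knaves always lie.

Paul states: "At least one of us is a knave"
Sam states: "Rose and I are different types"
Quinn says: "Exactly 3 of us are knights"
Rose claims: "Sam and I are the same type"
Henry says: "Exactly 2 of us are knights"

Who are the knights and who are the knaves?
Paul is a knight.
Sam is a knight.
Quinn is a knight.
Rose is a knave.
Henry is a knave.

Verification:
- Paul (knight) says "At least one of us is a knave" - this is TRUE because Rose and Henry are knaves.
- Sam (knight) says "Rose and I are different types" - this is TRUE because Sam is a knight and Rose is a knave.
- Quinn (knight) says "Exactly 3 of us are knights" - this is TRUE because there are 3 knights.
- Rose (knave) says "Sam and I are the same type" - this is FALSE (a lie) because Rose is a knave and Sam is a knight.
- Henry (knave) says "Exactly 2 of us are knights" - this is FALSE (a lie) because there are 3 knights.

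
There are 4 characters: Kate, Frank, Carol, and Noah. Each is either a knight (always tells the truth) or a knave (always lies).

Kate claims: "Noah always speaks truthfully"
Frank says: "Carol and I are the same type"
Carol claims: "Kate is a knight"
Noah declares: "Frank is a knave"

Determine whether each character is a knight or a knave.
Kate is a knight.
Frank is a knave.
Carol is a knight.
Noah is a knight.

Verification:
- Kate (knight) says "Noah always speaks truthfully" - this is TRUE because Noah is a knight.
- Frank (knave) says "Carol and I are the same type" - this is FALSE (a lie) because Frank is a knave and Carol is a knight.
- Carol (knight) says "Kate is a knight" - this is TRUE because Kate is a knight.
- Noah (knight) says "Frank is a knave" - this is TRUE because Frank is a knave.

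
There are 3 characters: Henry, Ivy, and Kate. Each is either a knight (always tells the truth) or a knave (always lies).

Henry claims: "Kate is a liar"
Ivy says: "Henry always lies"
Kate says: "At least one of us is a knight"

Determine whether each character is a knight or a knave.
Henry is a knave.
Ivy is a knight.
Kate is a knight.

Verification:
- Henry (knave) says "Kate is a liar" - this is FALSE (a lie) because Kate is a knight.
- Ivy (knight) says "Henry always lies" - this is TRUE because Henry is a knave.
- Kate (knight) says "At least one of us is a knight" - this is TRUE because Ivy and Kate are knights.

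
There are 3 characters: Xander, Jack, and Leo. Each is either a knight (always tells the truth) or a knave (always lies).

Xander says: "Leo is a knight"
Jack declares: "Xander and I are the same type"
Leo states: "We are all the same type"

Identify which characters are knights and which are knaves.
Xander is a knight.
Jack is a knight.
Leo is a knight.

Verification:
- Xander (knight) says "Leo is a knight" - this is TRUE because Leo is a knight.
- Jack (knight) says "Xander and I are the same type" - this is TRUE because Jack is a knight and Xander is a knight.
- Leo (knight) says "We are all the same type" - this is TRUE because Xander, Jack, and Leo are knights.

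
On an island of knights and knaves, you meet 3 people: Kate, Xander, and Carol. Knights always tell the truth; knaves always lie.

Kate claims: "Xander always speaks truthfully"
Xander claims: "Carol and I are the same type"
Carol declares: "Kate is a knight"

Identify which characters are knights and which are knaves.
Kate is a knight.
Xander is a knight.
Carol is a knight.

Verification:
- Kate (knight) says "Xander always speaks truthfully" - this is TRUE because Xander is a knight.
- Xander (knight) says "Carol and I are the same type" - this is TRUE because Xander is a knight and Carol is a knight.
- Carol (knight) says "Kate is a knight" - this is TRUE because Kate is a knight.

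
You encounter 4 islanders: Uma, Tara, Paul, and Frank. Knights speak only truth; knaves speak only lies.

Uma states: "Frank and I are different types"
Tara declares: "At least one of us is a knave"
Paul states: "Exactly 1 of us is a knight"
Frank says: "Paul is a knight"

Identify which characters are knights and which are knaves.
Uma is a knight.
Tara is a knight.
Paul is a knave.
Frank is a knave.

Verification:
- Uma (knight) says "Frank and I are different types" - this is TRUE because Uma is a knight and Frank is a knave.
- Tara (knight) says "At least one of us is a knave" - this is TRUE because Paul and Frank are knaves.
- Paul (knave) says "Exactly 1 of us is a knight" - this is FALSE (a lie) because there are 2 knights.
- Frank (knave) says "Paul is a knight" - this is FALSE (a lie) because Paul is a knave.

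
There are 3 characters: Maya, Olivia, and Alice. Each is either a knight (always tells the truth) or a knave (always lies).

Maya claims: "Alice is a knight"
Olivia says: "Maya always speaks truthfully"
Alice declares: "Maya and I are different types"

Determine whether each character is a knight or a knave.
Maya is a knave.
Olivia is a knave.
Alice is a knave.

Verification:
- Maya (knave) says "Alice is a knight" - this is FALSE (a lie) because Alice is a knave.
- Olivia (knave) says "Maya always speaks truthfully" - this is FALSE (a lie) because Maya is a knave.
- Alice (knave) says "Maya and I are different types" - this is FALSE (a lie) because Alice is a knave and Maya is a knave.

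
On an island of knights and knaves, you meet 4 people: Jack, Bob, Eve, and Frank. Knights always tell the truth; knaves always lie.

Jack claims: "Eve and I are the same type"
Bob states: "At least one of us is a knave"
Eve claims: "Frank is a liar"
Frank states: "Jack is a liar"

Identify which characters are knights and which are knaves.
Jack is a knight.
Bob is a knight.
Eve is a knight.
Frank is a knave.

Verification:
- Jack (knight) says "Eve and I are the same type" - this is TRUE because Jack is a knight and Eve is a knight.
- Bob (knight) says "At least one of us is a knave" - this is TRUE because Frank is a knave.
- Eve (knight) says "Frank is a liar" - this is TRUE because Frank is a knave.
- Frank (knave) says "Jack is a liar" - this is FALSE (a lie) because Jack is a knight.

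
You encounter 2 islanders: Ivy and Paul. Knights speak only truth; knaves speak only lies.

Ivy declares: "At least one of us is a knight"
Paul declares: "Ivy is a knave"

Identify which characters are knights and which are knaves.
Ivy is a knight.
Paul is a knave.

Verification:
- Ivy (knight) says "At least one of us is a knight" - this is TRUE because Ivy is a knight.
- Paul (knave) says "Ivy is a knave" - this is FALSE (a lie) because Ivy is a knight.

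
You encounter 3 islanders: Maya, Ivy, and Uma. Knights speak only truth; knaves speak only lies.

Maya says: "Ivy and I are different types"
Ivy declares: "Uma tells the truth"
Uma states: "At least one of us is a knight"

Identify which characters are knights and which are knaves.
Maya is a knave.
Ivy is a knave.
Uma is a knave.

Verification:
- Maya (knave) says "Ivy and I are different types" - this is FALSE (a lie) because Maya is a knave and Ivy is a knave.
- Ivy (knave) says "Uma tells the truth" - this is FALSE (a lie) because Uma is a knave.
- Uma (knave) says "At least one of us is a knight" - this is FALSE (a lie) because no one is a knight.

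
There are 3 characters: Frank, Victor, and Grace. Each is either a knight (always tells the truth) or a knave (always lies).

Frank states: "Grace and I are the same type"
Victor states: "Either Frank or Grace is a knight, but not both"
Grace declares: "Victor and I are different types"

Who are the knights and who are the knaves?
Frank is a knight.
Victor is a knave.
Grace is a knight.

Verification:
- Frank (knight) says "Grace and I are the same type" - this is TRUE because Frank is a knight and Grace is a knight.
- Victor (knave) says "Either Frank or Grace is a knight, but not both" - this is FALSE (a lie) because Frank is a knight and Grace is a knight.
- Grace (knight) says "Victor and I are different types" - this is TRUE because Grace is a knight and Victor is a knave.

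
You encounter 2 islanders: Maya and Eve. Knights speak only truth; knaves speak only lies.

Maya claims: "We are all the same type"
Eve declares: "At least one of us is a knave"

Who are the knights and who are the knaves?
Maya is a knave.
Eve is a knight.

Verification:
- Maya (knave) says "We are all the same type" - this is FALSE (a lie) because Eve is a knight and Maya is a knave.
- Eve (knight) says "At least one of us is a knave" - this is TRUE because Maya is a knave.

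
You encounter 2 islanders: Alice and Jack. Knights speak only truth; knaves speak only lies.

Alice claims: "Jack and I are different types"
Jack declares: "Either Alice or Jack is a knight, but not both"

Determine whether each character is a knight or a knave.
Alice is a knave.
Jack is a knave.

Verification:
- Alice (knave) says "Jack and I are different types" - this is FALSE (a lie) because Alice is a knave and Jack is a knave.
- Jack (knave) says "Either Alice or Jack is a knight, but not both" - this is FALSE (a lie) because Alice is a knave and Jack is a knave.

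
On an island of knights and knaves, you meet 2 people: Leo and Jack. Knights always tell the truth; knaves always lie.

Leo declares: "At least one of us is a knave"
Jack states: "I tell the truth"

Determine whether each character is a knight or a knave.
Leo is a knight.
Jack is a knave.

Verification:
- Leo (knight) says "At least one of us is a knave" - this is TRUE because Jack is a knave.
- Jack (knave) says "I tell the truth" - this is FALSE (a lie) because Jack is a knave.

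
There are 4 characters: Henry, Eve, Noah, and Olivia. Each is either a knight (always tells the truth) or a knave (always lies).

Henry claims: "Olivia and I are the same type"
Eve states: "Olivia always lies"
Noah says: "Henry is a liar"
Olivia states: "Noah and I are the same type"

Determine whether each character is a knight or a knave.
Henry is a knave.
Eve is a knave.
Noah is a knight.
Olivia is a knight.

Verification:
- Henry (knave) says "Olivia and I are the same type" - this is FALSE (a lie) because Henry is a knave and Olivia is a knight.
- Eve (knave) says "Olivia always lies" - this is FALSE (a lie) because Olivia is a knight.
- Noah (knight) says "Henry is a liar" - this is TRUE because Henry is a knave.
- Olivia (knight) says "Noah and I are the same type" - this is TRUE because Olivia is a knight and Noah is a knight.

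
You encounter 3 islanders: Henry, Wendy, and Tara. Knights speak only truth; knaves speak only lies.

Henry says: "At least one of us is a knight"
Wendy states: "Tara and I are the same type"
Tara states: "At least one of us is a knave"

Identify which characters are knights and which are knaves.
Henry is a knight.
Wendy is a knave.
Tara is a knight.

Verification:
- Henry (knight) says "At least one of us is a knight" - this is TRUE because Henry and Tara are knights.
- Wendy (knave) says "Tara and I are the same type" - this is FALSE (a lie) because Wendy is a knave and Tara is a knight.
- Tara (knight) says "At least one of us is a knave" - this is TRUE because Wendy is a knave.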